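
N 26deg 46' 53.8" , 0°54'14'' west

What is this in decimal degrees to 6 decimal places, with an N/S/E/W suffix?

φ: 46′ + 53.8″ = 46.89667′; 26 + 46.89667/60 = 26.7816111
Longitude: 54′ + 14″ = 54.23333′; 0 + 54.23333/60 = 0.9038889

26.781611° N, 0.903889° W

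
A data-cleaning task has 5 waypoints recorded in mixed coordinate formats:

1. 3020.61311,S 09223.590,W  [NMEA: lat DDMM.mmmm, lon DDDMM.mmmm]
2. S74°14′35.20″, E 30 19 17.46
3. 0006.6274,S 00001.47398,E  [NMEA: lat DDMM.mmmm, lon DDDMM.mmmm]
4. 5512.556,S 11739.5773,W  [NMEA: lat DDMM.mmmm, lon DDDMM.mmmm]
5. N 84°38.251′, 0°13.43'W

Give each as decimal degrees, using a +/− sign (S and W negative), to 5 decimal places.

1. -30.34355, -92.39317
2. -74.24311, 30.32152
3. -0.11046, 0.02457
4. -55.20927, -117.65962
5. 84.63752, -0.22383

Point 1:
  Lat: degrees = first 2 digits = 30, minutes = 20.61311; 30 + 20.61311/60 = 30.343552
  S → negative
  Longitude: degrees = first 3 digits = 92, minutes = 23.59; 92 + 23.59/60 = 92.393167
  W → negative
Point 2:
  Lat: 74° + 14/60 + 35.2/3600 = 74 + 0.233333 + 0.009778 = 74.243111
  S → negative
  Lon: 19′ + 17.46″ = 19.29100′; 30 + 19.29100/60 = 30.321517
  E ⇒ keep positive
Point 3:
  Lat: degrees = first 2 digits = 0, minutes = 6.6274; 0 + 6.6274/60 = 0.110457
  hemisphere S, so the sign is −
  Lon: split at 3 digits → 000° and 1.47398′; 0 + 1.47398/60 = 0.024566
  E → positive
Point 4:
  φ: degrees = first 2 digits = 55, minutes = 12.556; 55 + 12.556/60 = 55.209267
  S ⇒ negate
  Longitude: split at 3 digits → 117° and 39.5773′; 117 + 39.5773/60 = 117.659622
  hemisphere W, so the sign is −
Point 5:
  φ: 84 + 38.251/60 = 84.637517
  N → positive
  Longitude: 0 + 13.43/60 = 0.223833
  hemisphere W, so the sign is −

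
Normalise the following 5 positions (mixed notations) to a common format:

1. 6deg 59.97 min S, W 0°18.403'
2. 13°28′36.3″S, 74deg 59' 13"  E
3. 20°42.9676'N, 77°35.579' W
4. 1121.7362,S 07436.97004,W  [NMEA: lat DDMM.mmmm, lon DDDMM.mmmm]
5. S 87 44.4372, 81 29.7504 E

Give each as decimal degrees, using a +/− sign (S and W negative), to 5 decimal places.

Point 1:
  Latitude: 6 + 59.97/60 = 6.999500
  S → negative
  λ: 18.403′ = 0.306717°; total 0.306717
  hemisphere W, so the sign is −
Point 2:
  Lat: 13° + 28/60 + 36.3/3600 = 13 + 0.466667 + 0.010083 = 13.476750
  S ⇒ negate
  Longitude: 59′ + 13″ = 59.21667′; 74 + 59.21667/60 = 74.986944
  E ⇒ keep positive
Point 3:
  Lat: 20 + 42.9676/60 = 20.716127
  N ⇒ keep positive
  Longitude: 77 + 35.579/60 = 77.592983
  W → negative
Point 4:
  Lat: split at 2 digits → 11° and 21.7362′; 11 + 21.7362/60 = 11.362270
  S → negative
  Longitude: split at 3 digits → 074° and 36.97004′; 74 + 36.97004/60 = 74.616167
  W ⇒ negate
Point 5:
  φ: 87 + 44.4372/60 = 87.740620
  hemisphere S, so the sign is −
  Lon: 81 + 29.7504/60 = 81.495840
  E ⇒ keep positive

1. -6.99950, -0.30672
2. -13.47675, 74.98694
3. 20.71613, -77.59298
4. -11.36227, -74.61617
5. -87.74062, 81.49584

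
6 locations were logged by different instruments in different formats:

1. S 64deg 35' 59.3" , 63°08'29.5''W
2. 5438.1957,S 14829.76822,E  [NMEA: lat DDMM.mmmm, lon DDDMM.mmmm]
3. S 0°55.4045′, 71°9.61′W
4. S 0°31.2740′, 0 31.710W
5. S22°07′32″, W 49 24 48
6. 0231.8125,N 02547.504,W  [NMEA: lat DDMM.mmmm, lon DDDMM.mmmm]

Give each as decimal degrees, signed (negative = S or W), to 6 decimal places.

1. -64.599806, -63.141528
2. -54.636595, 148.496137
3. -0.923408, -71.160167
4. -0.521233, -0.528500
5. -22.125556, -49.413333
6. 2.530208, -25.791733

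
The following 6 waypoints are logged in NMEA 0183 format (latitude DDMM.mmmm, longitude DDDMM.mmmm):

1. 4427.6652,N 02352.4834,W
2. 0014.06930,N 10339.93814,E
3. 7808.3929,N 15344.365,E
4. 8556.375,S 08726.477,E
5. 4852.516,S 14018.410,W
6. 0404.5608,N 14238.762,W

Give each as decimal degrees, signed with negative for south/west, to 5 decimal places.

Point 1:
  Latitude: degrees = first 2 digits = 44, minutes = 27.6652; 44 + 27.6652/60 = 44.461087
  N → positive
  Longitude: split at 3 digits → 023° and 52.4834′; 23 + 52.4834/60 = 23.874723
  W ⇒ negate
Point 2:
  Lat: split at 2 digits → 00° and 14.0693′; 0 + 14.0693/60 = 0.234488
  N → positive
  λ: split at 3 digits → 103° and 39.93814′; 103 + 39.93814/60 = 103.665636
  E ⇒ keep positive
Point 3:
  φ: degrees = first 2 digits = 78, minutes = 8.3929; 78 + 8.3929/60 = 78.139882
  N → positive
  Lon: split at 3 digits → 153° and 44.365′; 153 + 44.365/60 = 153.739417
  E ⇒ keep positive
Point 4:
  φ: degrees = first 2 digits = 85, minutes = 56.375; 85 + 56.375/60 = 85.939583
  S → negative
  λ: degrees = first 3 digits = 87, minutes = 26.477; 87 + 26.477/60 = 87.441283
  E ⇒ keep positive
Point 5:
  Lat: split at 2 digits → 48° and 52.516′; 48 + 52.516/60 = 48.875267
  S → negative
  λ: degrees = first 3 digits = 140, minutes = 18.41; 140 + 18.41/60 = 140.306833
  W ⇒ negate
Point 6:
  φ: degrees = first 2 digits = 4, minutes = 4.5608; 4 + 4.5608/60 = 4.076013
  N → positive
  Longitude: split at 3 digits → 142° and 38.762′; 142 + 38.762/60 = 142.646033
  W → negative

1. 44.46109, -23.87472
2. 0.23449, 103.66564
3. 78.13988, 153.73942
4. -85.93958, 87.44128
5. -48.87527, -140.30683
6. 4.07601, -142.64603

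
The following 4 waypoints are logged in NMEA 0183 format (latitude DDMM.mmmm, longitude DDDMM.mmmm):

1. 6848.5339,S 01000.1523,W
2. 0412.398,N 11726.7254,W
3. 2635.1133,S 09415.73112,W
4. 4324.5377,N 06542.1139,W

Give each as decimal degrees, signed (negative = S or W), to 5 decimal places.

1. -68.80890, -10.00254
2. 4.20663, -117.44542
3. -26.58522, -94.26219
4. 43.40896, -65.70190

Point 1:
  Latitude: degrees = first 2 digits = 68, minutes = 48.5339; 68 + 48.5339/60 = 68.808898
  hemisphere S, so the sign is −
  Longitude: split at 3 digits → 010° and 0.1523′; 10 + 0.1523/60 = 10.002538
  W ⇒ negate
Point 2:
  φ: split at 2 digits → 04° and 12.398′; 4 + 12.398/60 = 4.206633
  N ⇒ keep positive
  λ: split at 3 digits → 117° and 26.7254′; 117 + 26.7254/60 = 117.445423
  hemisphere W, so the sign is −
Point 3:
  Latitude: degrees = first 2 digits = 26, minutes = 35.1133; 26 + 35.1133/60 = 26.585222
  hemisphere S, so the sign is −
  Longitude: split at 3 digits → 094° and 15.73112′; 94 + 15.73112/60 = 94.262185
  W ⇒ negate
Point 4:
  Lat: degrees = first 2 digits = 43, minutes = 24.5377; 43 + 24.5377/60 = 43.408962
  N ⇒ keep positive
  λ: degrees = first 3 digits = 65, minutes = 42.1139; 65 + 42.1139/60 = 65.701898
  hemisphere W, so the sign is −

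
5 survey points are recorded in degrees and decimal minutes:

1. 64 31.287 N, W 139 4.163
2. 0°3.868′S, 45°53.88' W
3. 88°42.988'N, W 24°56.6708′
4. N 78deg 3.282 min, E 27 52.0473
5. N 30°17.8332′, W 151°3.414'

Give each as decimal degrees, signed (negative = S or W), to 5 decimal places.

1. 64.52145, -139.06938
2. -0.06447, -45.89800
3. 88.71647, -24.94451
4. 78.05470, 27.86746
5. 30.29722, -151.05690

Point 1:
  φ: 64 + 31.287/60 = 64.521450
  N ⇒ keep positive
  λ: 139 + 4.163/60 = 139.069383
  W → negative
Point 2:
  Latitude: 0 + 3.868/60 = 0.064467
  S ⇒ negate
  Longitude: 45 + 53.88/60 = 45.898000
  hemisphere W, so the sign is −
Point 3:
  φ: 88 + 42.988/60 = 88.716467
  N ⇒ keep positive
  Lon: 56.6708′ = 0.944513°; total 24.944513
  W ⇒ negate
Point 4:
  Lat: 3.282′ = 0.054700°; total 78.054700
  N → positive
  λ: 27 + 52.0473/60 = 27.867455
  E ⇒ keep positive
Point 5:
  Latitude: 30 + 17.8332/60 = 30.297220
  N ⇒ keep positive
  Lon: 151 + 3.414/60 = 151.056900
  hemisphere W, so the sign is −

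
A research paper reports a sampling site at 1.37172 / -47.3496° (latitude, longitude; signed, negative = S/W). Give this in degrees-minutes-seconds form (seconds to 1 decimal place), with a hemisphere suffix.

1°22′18.2″ N, 47°20′58.6″ W

Lat: whole degrees 1; 22.30320′ → 22′ and 18.192″
Longitude is negative → W; |value| = 47.349600
Longitude: 0.349600 × 60 = 20.97600′ → 20′, remainder × 60 = 58.560″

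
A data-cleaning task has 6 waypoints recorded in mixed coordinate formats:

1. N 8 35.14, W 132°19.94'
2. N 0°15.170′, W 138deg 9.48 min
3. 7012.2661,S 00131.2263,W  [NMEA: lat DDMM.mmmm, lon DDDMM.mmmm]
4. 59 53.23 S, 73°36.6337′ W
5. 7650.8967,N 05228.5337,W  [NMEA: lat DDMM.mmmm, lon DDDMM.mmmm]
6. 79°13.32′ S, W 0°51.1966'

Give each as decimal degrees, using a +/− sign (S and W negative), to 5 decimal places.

Point 1:
  Lat: 8 + 35.14/60 = 8.585667
  N → positive
  Lon: 19.94′ = 0.332333°; total 132.332333
  W ⇒ negate
Point 2:
  Latitude: 0 + 15.17/60 = 0.252833
  N → positive
  λ: 9.48′ = 0.158000°; total 138.158000
  W ⇒ negate
Point 3:
  Lat: degrees = first 2 digits = 70, minutes = 12.2661; 70 + 12.2661/60 = 70.204435
  hemisphere S, so the sign is −
  λ: split at 3 digits → 001° and 31.2263′; 1 + 31.2263/60 = 1.520438
  hemisphere W, so the sign is −
Point 4:
  Lat: 59 + 53.23/60 = 59.887167
  S ⇒ negate
  λ: 73 + 36.6337/60 = 73.610562
  hemisphere W, so the sign is −
Point 5:
  φ: degrees = first 2 digits = 76, minutes = 50.8967; 76 + 50.8967/60 = 76.848278
  N → positive
  Longitude: split at 3 digits → 052° and 28.5337′; 52 + 28.5337/60 = 52.475562
  hemisphere W, so the sign is −
Point 6:
  φ: 13.32′ = 0.222000°; total 79.222000
  S → negative
  Longitude: 0 + 51.1966/60 = 0.853277
  hemisphere W, so the sign is −

1. 8.58567, -132.33233
2. 0.25283, -138.15800
3. -70.20444, -1.52044
4. -59.88717, -73.61056
5. 76.84828, -52.47556
6. -79.22200, -0.85328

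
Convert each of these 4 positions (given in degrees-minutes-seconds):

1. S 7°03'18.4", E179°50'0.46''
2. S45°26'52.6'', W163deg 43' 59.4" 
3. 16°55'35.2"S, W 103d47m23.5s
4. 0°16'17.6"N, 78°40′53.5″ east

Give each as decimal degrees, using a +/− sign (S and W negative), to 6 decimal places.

Point 1:
  Latitude: 7 + 3/60 + 18.4/3600 = 7.0551111
  S → negative
  Longitude: 179 + 50/60 + 0.46/3600 = 179.8334611
  E ⇒ keep positive
Point 2:
  Latitude: 45 + 26/60 + 52.6/3600 = 45.4479444
  S → negative
  Lon: 163° + 43/60 + 59.4/3600 = 163 + 0.716667 + 0.016500 = 163.7331667
  hemisphere W, so the sign is −
Point 3:
  Latitude: 55′ + 35.2″ = 55.58667′; 16 + 55.58667/60 = 16.9264444
  hemisphere S, so the sign is −
  λ: 103° + 47/60 + 23.5/3600 = 103 + 0.783333 + 0.006528 = 103.7898611
  W ⇒ negate
Point 4:
  Lat: 0° + 16/60 + 17.6/3600 = 0 + 0.266667 + 0.004889 = 0.2715556
  N ⇒ keep positive
  Lon: 40′ + 53.5″ = 40.89167′; 78 + 40.89167/60 = 78.6815278
  E → positive

1. -7.055111, 179.833461
2. -45.447944, -163.733167
3. -16.926444, -103.789861
4. 0.271556, 78.681528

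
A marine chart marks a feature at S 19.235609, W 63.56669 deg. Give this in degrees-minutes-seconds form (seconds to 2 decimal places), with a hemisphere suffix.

19°14′8.19″ S, 63°34′0.08″ W

Lat: 0.235609° → 14.13654′; 0.13654 × 60 = 8.1924″
Longitude: 0.566690 × 60 = 34.00140′ → 34′, remainder × 60 = 0.0840″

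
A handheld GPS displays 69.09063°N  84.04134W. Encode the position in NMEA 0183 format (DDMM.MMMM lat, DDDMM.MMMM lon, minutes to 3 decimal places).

6905.438,N / 08402.480,W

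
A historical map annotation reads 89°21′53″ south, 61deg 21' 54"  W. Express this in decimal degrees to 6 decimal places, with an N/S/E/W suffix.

Latitude: 89 + 21/60 + 53/3600 = 89.3647222
Lon: 61° + 21/60 + 54/3600 = 61 + 0.350000 + 0.015000 = 61.3650000

89.364722° S, 61.365000° W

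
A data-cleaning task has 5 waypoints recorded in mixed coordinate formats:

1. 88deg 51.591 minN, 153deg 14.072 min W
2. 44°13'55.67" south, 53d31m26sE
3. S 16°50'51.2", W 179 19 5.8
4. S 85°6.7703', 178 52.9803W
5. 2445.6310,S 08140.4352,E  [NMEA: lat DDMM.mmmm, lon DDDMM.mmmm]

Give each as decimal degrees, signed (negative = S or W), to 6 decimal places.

1. 88.859850, -153.234533
2. -44.232131, 53.523889
3. -16.847556, -179.318278
4. -85.112838, -178.883005
5. -24.760517, 81.673920

Point 1:
  φ: 51.591′ = 0.859850°; total 88.8598500
  N ⇒ keep positive
  λ: 14.072′ = 0.234533°; total 153.2345333
  hemisphere W, so the sign is −
Point 2:
  φ: 44 + 13/60 + 55.67/3600 = 44.2321306
  S → negative
  Lon: 31′ + 26″ = 31.43333′; 53 + 31.43333/60 = 53.5238889
  E → positive
Point 3:
  φ: 16 + 50/60 + 51.2/3600 = 16.8475556
  hemisphere S, so the sign is −
  Longitude: 19′ + 5.8″ = 19.09667′; 179 + 19.09667/60 = 179.3182778
  W → negative
Point 4:
  Latitude: 85 + 6.7703/60 = 85.1128383
  S → negative
  Lon: 178 + 52.9803/60 = 178.8830050
  W → negative
Point 5:
  Lat: split at 2 digits → 24° and 45.631′; 24 + 45.631/60 = 24.7605167
  S → negative
  Longitude: degrees = first 3 digits = 81, minutes = 40.4352; 81 + 40.4352/60 = 81.6739200
  E ⇒ keep positive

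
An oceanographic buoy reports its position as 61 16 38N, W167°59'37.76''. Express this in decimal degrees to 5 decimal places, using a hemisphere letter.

φ: 61° + 16/60 + 38/3600 = 61 + 0.266667 + 0.010556 = 61.277222
Longitude: 167° + 59/60 + 37.76/3600 = 167 + 0.983333 + 0.010489 = 167.993822

61.27722° N, 167.99382° W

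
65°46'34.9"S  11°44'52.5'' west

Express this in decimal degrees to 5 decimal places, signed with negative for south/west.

-65.77636, -11.74792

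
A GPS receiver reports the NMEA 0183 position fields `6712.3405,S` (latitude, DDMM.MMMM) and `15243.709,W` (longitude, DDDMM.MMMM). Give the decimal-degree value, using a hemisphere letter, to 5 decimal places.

67.20568° S, 152.72848° W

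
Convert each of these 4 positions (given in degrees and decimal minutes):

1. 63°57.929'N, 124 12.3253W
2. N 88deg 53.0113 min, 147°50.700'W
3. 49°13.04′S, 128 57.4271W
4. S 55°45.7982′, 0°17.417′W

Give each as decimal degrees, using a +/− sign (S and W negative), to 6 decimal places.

Point 1:
  Latitude: 63 + 57.929/60 = 63.9654833
  N ⇒ keep positive
  λ: 12.3253′ = 0.205422°; total 124.2054217
  W → negative
Point 2:
  Lat: 53.0113′ = 0.883522°; total 88.8835217
  N ⇒ keep positive
  Longitude: 147 + 50.7/60 = 147.8450000
  W ⇒ negate
Point 3:
  Lat: 49 + 13.04/60 = 49.2173333
  S ⇒ negate
  Longitude: 57.4271′ = 0.957118°; total 128.9571183
  W → negative
Point 4:
  Latitude: 55 + 45.7982/60 = 55.7633033
  S ⇒ negate
  Lon: 17.417′ = 0.290283°; total 0.2902833
  W → negative

1. 63.965483, -124.205422
2. 88.883522, -147.845000
3. -49.217333, -128.957118
4. -55.763303, -0.290283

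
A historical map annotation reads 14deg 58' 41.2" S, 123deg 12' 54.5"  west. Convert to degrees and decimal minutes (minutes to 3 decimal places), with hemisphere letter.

Lat: 58 + 41.2/60 = 58.68667′
λ: seconds/60 = 0.90833; minutes = 12 + 0.90833 = 12.90833

14° 58.687′ S, 123° 12.908′ W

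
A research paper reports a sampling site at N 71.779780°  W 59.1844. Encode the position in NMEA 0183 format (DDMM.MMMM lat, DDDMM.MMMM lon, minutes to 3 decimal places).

7146.787,N / 05911.064,W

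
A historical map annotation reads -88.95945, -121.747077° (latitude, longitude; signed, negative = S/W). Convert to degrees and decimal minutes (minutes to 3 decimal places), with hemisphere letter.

Latitude is negative → S; |value| = 88.959450
Lat: 88° + 0.959450 × 60 = 88° 57.56700′
Longitude is negative → W; |value| = 121.747077
Longitude: fractional part 0.747077 → 44.82462 minutes

88° 57.567′ S, 121° 44.825′ W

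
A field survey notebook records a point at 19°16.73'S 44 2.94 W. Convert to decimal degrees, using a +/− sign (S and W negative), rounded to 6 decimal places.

Lat: 19 + 16.73/60 = 19.2788333
hemisphere S, so the sign is −
Longitude: 2.94′ = 0.049000°; total 44.0490000
W ⇒ negate

-19.278833, -44.049000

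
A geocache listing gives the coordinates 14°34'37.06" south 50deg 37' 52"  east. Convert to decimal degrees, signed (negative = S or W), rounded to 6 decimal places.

-14.576961, 50.631111

φ: 14 + 34/60 + 37.06/3600 = 14.5769611
S ⇒ negate
λ: 37′ + 52″ = 37.86667′; 50 + 37.86667/60 = 50.6311111
E ⇒ keep positive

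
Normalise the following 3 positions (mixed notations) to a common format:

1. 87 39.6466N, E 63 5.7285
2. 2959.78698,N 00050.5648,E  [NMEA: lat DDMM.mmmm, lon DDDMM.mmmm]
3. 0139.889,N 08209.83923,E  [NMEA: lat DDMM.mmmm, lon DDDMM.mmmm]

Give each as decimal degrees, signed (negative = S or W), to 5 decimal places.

Point 1:
  Lat: 39.6466′ = 0.660777°; total 87.660777
  N → positive
  λ: 5.7285′ = 0.095475°; total 63.095475
  E → positive
Point 2:
  Latitude: degrees = first 2 digits = 29, minutes = 59.78698; 29 + 59.78698/60 = 29.996450
  N ⇒ keep positive
  λ: split at 3 digits → 000° and 50.5648′; 0 + 50.5648/60 = 0.842747
  E ⇒ keep positive
Point 3:
  Lat: degrees = first 2 digits = 1, minutes = 39.889; 1 + 39.889/60 = 1.664817
  N → positive
  Lon: split at 3 digits → 082° and 9.83923′; 82 + 9.83923/60 = 82.163987
  E → positive

1. 87.66078, 63.09548
2. 29.99645, 0.84275
3. 1.66482, 82.16399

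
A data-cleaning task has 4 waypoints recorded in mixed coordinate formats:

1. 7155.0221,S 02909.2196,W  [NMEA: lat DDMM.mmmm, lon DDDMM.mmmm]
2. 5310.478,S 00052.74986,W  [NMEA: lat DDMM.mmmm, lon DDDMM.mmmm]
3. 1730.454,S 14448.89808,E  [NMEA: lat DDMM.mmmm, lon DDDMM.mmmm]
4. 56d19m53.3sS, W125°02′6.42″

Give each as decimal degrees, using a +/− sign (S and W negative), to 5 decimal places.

Point 1:
  Latitude: degrees = first 2 digits = 71, minutes = 55.0221; 71 + 55.0221/60 = 71.917035
  S → negative
  Longitude: split at 3 digits → 029° and 9.2196′; 29 + 9.2196/60 = 29.153660
  hemisphere W, so the sign is −
Point 2:
  Lat: degrees = first 2 digits = 53, minutes = 10.478; 53 + 10.478/60 = 53.174633
  S → negative
  Longitude: split at 3 digits → 000° and 52.74986′; 0 + 52.74986/60 = 0.879164
  hemisphere W, so the sign is −
Point 3:
  φ: split at 2 digits → 17° and 30.454′; 17 + 30.454/60 = 17.507567
  hemisphere S, so the sign is −
  λ: degrees = first 3 digits = 144, minutes = 48.89808; 144 + 48.89808/60 = 144.814968
  E ⇒ keep positive
Point 4:
  φ: 56° + 19/60 + 53.3/3600 = 56 + 0.316667 + 0.014806 = 56.331472
  S → negative
  Longitude: 125 + 2/60 + 6.42/3600 = 125.035117
  W ⇒ negate

1. -71.91704, -29.15366
2. -53.17463, -0.87916
3. -17.50757, 144.81497
4. -56.33147, -125.03512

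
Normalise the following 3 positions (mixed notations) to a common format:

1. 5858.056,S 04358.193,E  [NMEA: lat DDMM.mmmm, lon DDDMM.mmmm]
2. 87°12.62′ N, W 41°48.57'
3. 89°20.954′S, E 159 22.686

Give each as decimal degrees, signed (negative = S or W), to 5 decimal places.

Point 1:
  Lat: split at 2 digits → 58° and 58.056′; 58 + 58.056/60 = 58.967600
  hemisphere S, so the sign is −
  λ: degrees = first 3 digits = 43, minutes = 58.193; 43 + 58.193/60 = 43.969883
  E ⇒ keep positive
Point 2:
  Latitude: 87 + 12.62/60 = 87.210333
  N → positive
  Longitude: 41 + 48.57/60 = 41.809500
  W → negative
Point 3:
  Latitude: 89 + 20.954/60 = 89.349233
  hemisphere S, so the sign is −
  λ: 22.686′ = 0.378100°; total 159.378100
  E → positive

1. -58.96760, 43.96988
2. 87.21033, -41.80950
3. -89.34923, 159.37810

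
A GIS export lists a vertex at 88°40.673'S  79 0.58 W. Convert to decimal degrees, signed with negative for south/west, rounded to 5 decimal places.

-88.67788, -79.00967

Latitude: 40.673′ = 0.677883°; total 88.677883
S ⇒ negate
Lon: 0.58′ = 0.009667°; total 79.009667
W → negative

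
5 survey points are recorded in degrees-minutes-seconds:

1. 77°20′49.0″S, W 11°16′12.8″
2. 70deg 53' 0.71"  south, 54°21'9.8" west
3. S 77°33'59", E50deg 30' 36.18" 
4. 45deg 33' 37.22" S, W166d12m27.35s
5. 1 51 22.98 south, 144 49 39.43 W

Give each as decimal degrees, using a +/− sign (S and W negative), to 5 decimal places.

1. -77.34694, -11.27022
2. -70.88353, -54.35272
3. -77.56639, 50.51005
4. -45.56034, -166.20760
5. -1.85638, -144.82762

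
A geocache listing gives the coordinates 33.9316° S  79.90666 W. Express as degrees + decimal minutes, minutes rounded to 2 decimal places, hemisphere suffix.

33° 55.90′ S, 79° 54.40′ W

φ: 33° + 0.931600 × 60 = 33° 55.8960′
Longitude: 79° + 0.906660 × 60 = 79° 54.3996′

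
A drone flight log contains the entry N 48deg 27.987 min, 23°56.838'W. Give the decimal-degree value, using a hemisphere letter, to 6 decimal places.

Latitude: 27.987′ = 0.466450°; total 48.4664500
Lon: 23 + 56.838/60 = 23.9473000

48.466450° N, 23.947300° W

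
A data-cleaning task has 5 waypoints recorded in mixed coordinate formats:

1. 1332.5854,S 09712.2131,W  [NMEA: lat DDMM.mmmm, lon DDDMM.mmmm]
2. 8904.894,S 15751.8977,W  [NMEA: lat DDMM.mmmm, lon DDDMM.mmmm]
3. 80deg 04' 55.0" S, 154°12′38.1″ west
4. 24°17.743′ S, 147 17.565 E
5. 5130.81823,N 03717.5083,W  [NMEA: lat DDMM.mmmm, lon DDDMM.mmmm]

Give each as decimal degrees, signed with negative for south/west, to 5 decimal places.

Point 1:
  φ: split at 2 digits → 13° and 32.5854′; 13 + 32.5854/60 = 13.543090
  hemisphere S, so the sign is −
  Lon: split at 3 digits → 097° and 12.2131′; 97 + 12.2131/60 = 97.203552
  W ⇒ negate
Point 2:
  Lat: degrees = first 2 digits = 89, minutes = 4.894; 89 + 4.894/60 = 89.081567
  S ⇒ negate
  Lon: split at 3 digits → 157° and 51.8977′; 157 + 51.8977/60 = 157.864962
  hemisphere W, so the sign is −
Point 3:
  Latitude: 80 + 4/60 + 55/3600 = 80.081944
  S → negative
  Longitude: 154 + 12/60 + 38.1/3600 = 154.210583
  W → negative
Point 4:
  Lat: 24 + 17.743/60 = 24.295717
  hemisphere S, so the sign is −
  Longitude: 17.565′ = 0.292750°; total 147.292750
  E → positive
Point 5:
  Lat: degrees = first 2 digits = 51, minutes = 30.81823; 51 + 30.81823/60 = 51.513637
  N ⇒ keep positive
  λ: degrees = first 3 digits = 37, minutes = 17.5083; 37 + 17.5083/60 = 37.291805
  hemisphere W, so the sign is −

1. -13.54309, -97.20355
2. -89.08157, -157.86496
3. -80.08194, -154.21058
4. -24.29572, 147.29275
5. 51.51364, -37.29181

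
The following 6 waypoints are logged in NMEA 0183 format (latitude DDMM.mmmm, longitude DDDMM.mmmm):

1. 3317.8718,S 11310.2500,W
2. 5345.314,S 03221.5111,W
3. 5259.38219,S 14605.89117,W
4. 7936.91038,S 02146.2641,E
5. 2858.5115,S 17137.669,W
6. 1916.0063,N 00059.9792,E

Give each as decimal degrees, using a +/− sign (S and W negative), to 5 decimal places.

Point 1:
  Latitude: split at 2 digits → 33° and 17.8718′; 33 + 17.8718/60 = 33.297863
  hemisphere S, so the sign is −
  λ: split at 3 digits → 113° and 10.25′; 113 + 10.25/60 = 113.170833
  W ⇒ negate
Point 2:
  φ: split at 2 digits → 53° and 45.314′; 53 + 45.314/60 = 53.755233
  S → negative
  Lon: split at 3 digits → 032° and 21.5111′; 32 + 21.5111/60 = 32.358518
  hemisphere W, so the sign is −
Point 3:
  Latitude: degrees = first 2 digits = 52, minutes = 59.38219; 52 + 59.38219/60 = 52.989703
  S ⇒ negate
  λ: degrees = first 3 digits = 146, minutes = 5.89117; 146 + 5.89117/60 = 146.098186
  W ⇒ negate
Point 4:
  Latitude: split at 2 digits → 79° and 36.91038′; 79 + 36.91038/60 = 79.615173
  S ⇒ negate
  λ: degrees = first 3 digits = 21, minutes = 46.2641; 21 + 46.2641/60 = 21.771068
  E ⇒ keep positive
Point 5:
  φ: split at 2 digits → 28° and 58.5115′; 28 + 58.5115/60 = 28.975192
  hemisphere S, so the sign is −
  Lon: split at 3 digits → 171° and 37.669′; 171 + 37.669/60 = 171.627817
  hemisphere W, so the sign is −
Point 6:
  Latitude: split at 2 digits → 19° and 16.0063′; 19 + 16.0063/60 = 19.266772
  N → positive
  Lon: degrees = first 3 digits = 0, minutes = 59.9792; 0 + 59.9792/60 = 0.999653
  E ⇒ keep positive

1. -33.29786, -113.17083
2. -53.75523, -32.35852
3. -52.98970, -146.09819
4. -79.61517, 21.77107
5. -28.97519, -171.62782
6. 19.26677, 0.99965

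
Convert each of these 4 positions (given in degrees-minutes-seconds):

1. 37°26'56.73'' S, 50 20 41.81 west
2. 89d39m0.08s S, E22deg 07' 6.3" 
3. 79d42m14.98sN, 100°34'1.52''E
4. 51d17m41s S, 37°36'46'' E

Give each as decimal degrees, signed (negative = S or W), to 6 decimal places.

1. -37.449092, -50.344947
2. -89.650022, 22.118417
3. 79.704161, 100.567089
4. -51.294722, 37.612778

Point 1:
  Latitude: 37 + 26/60 + 56.73/3600 = 37.4490917
  hemisphere S, so the sign is −
  Longitude: 50 + 20/60 + 41.81/3600 = 50.3449472
  hemisphere W, so the sign is −
Point 2:
  Latitude: 89° + 39/60 + 0.08/3600 = 89 + 0.650000 + 0.000022 = 89.6500222
  S ⇒ negate
  λ: 7′ + 6.3″ = 7.10500′; 22 + 7.10500/60 = 22.1184167
  E ⇒ keep positive
Point 3:
  Lat: 42′ + 14.98″ = 42.24967′; 79 + 42.24967/60 = 79.7041611
  N ⇒ keep positive
  Longitude: 100 + 34/60 + 1.52/3600 = 100.5670889
  E ⇒ keep positive
Point 4:
  Latitude: 51 + 17/60 + 41/3600 = 51.2947222
  hemisphere S, so the sign is −
  Longitude: 37 + 36/60 + 46/3600 = 37.6127778
  E ⇒ keep positive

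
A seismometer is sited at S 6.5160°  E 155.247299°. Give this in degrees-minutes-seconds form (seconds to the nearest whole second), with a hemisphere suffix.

6°30′58″ S, 155°14′50″ E

Latitude: whole degrees 6; 30.96000′ → 30′ and 57.60″
Lon: whole degrees 155; 14.83794′ → 14′ and 50.28″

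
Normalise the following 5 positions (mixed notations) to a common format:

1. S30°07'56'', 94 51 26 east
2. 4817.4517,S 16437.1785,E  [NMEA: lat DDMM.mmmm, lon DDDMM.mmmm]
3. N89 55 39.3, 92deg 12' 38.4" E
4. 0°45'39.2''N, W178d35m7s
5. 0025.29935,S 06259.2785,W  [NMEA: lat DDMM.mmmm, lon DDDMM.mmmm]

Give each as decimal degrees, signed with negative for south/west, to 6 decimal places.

1. -30.132222, 94.857222
2. -48.290862, 164.619642
3. 89.927583, 92.210667
4. 0.760889, -178.585278
5. -0.421656, -62.987975

Point 1:
  φ: 30 + 7/60 + 56/3600 = 30.1322222
  hemisphere S, so the sign is −
  λ: 51′ + 26″ = 51.43333′; 94 + 51.43333/60 = 94.8572222
  E → positive
Point 2:
  Latitude: degrees = first 2 digits = 48, minutes = 17.4517; 48 + 17.4517/60 = 48.2908617
  hemisphere S, so the sign is −
  Longitude: degrees = first 3 digits = 164, minutes = 37.1785; 164 + 37.1785/60 = 164.6196417
  E ⇒ keep positive
Point 3:
  φ: 89° + 55/60 + 39.3/3600 = 89 + 0.916667 + 0.010917 = 89.9275833
  N ⇒ keep positive
  Longitude: 92 + 12/60 + 38.4/3600 = 92.2106667
  E → positive
Point 4:
  φ: 45′ + 39.2″ = 45.65333′; 0 + 45.65333/60 = 0.7608889
  N → positive
  Longitude: 35′ + 7″ = 35.11667′; 178 + 35.11667/60 = 178.5852778
  hemisphere W, so the sign is −
Point 5:
  φ: split at 2 digits → 00° and 25.29935′; 0 + 25.29935/60 = 0.4216558
  S ⇒ negate
  Longitude: degrees = first 3 digits = 62, minutes = 59.2785; 62 + 59.2785/60 = 62.9879750
  hemisphere W, so the sign is −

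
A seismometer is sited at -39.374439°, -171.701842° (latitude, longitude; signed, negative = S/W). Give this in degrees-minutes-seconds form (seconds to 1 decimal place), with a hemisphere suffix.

39°22′28.0″ S, 171°42′6.6″ W

Latitude is negative → S; |value| = 39.374439
Lat: 0.374439° → 22.46634′; 0.46634 × 60 = 27.980″
Longitude is negative → W; |value| = 171.701842
Lon: whole degrees 171; 42.11052′ → 42′ and 6.631″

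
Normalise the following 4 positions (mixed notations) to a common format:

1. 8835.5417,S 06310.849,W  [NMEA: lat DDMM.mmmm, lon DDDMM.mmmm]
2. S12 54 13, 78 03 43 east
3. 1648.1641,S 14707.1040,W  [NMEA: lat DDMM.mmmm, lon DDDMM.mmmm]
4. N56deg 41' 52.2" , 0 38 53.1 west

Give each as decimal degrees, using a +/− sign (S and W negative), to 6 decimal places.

Point 1:
  Lat: degrees = first 2 digits = 88, minutes = 35.5417; 88 + 35.5417/60 = 88.5923617
  S ⇒ negate
  Lon: degrees = first 3 digits = 63, minutes = 10.849; 63 + 10.849/60 = 63.1808167
  W → negative
Point 2:
  Lat: 12 + 54/60 + 13/3600 = 12.9036111
  S ⇒ negate
  Longitude: 3′ + 43″ = 3.71667′; 78 + 3.71667/60 = 78.0619444
  E → positive
Point 3:
  φ: degrees = first 2 digits = 16, minutes = 48.1641; 16 + 48.1641/60 = 16.8027350
  S → negative
  Lon: split at 3 digits → 147° and 7.104′; 147 + 7.104/60 = 147.1184000
  W ⇒ negate
Point 4:
  Lat: 41′ + 52.2″ = 41.87000′; 56 + 41.87000/60 = 56.6978333
  N → positive
  Lon: 38′ + 53.1″ = 38.88500′; 0 + 38.88500/60 = 0.6480833
  hemisphere W, so the sign is −

1. -88.592362, -63.180817
2. -12.903611, 78.061944
3. -16.802735, -147.118400
4. 56.697833, -0.648083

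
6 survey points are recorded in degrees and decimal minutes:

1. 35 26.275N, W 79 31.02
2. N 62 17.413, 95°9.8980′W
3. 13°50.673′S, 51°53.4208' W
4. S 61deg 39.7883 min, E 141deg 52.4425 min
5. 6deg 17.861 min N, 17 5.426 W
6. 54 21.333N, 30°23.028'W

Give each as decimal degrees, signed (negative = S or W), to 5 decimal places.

1. 35.43792, -79.51700
2. 62.29022, -95.16497
3. -13.84455, -51.89035
4. -61.66314, 141.87404
5. 6.29768, -17.09043
6. 54.35555, -30.38380

Point 1:
  φ: 26.275′ = 0.437917°; total 35.437917
  N ⇒ keep positive
  Longitude: 31.02′ = 0.517000°; total 79.517000
  W ⇒ negate
Point 2:
  Lat: 17.413′ = 0.290217°; total 62.290217
  N → positive
  Longitude: 95 + 9.898/60 = 95.164967
  hemisphere W, so the sign is −
Point 3:
  Lat: 13 + 50.673/60 = 13.844550
  hemisphere S, so the sign is −
  Longitude: 51 + 53.4208/60 = 51.890347
  hemisphere W, so the sign is −
Point 4:
  φ: 39.7883′ = 0.663138°; total 61.663138
  S → negative
  Longitude: 141 + 52.4425/60 = 141.874042
  E → positive
Point 5:
  φ: 6 + 17.861/60 = 6.297683
  N ⇒ keep positive
  Longitude: 17 + 5.426/60 = 17.090433
  W ⇒ negate
Point 6:
  φ: 21.333′ = 0.355550°; total 54.355550
  N ⇒ keep positive
  Longitude: 30 + 23.028/60 = 30.383800
  hemisphere W, so the sign is −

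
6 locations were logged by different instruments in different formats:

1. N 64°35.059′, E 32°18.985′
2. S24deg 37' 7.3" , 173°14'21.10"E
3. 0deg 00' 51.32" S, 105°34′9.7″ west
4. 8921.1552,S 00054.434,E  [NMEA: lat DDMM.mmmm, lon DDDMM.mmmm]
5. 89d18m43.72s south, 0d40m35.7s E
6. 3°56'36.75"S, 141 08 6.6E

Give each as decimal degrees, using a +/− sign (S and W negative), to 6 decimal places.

Point 1:
  φ: 35.059′ = 0.584317°; total 64.5843167
  N ⇒ keep positive
  Lon: 32 + 18.985/60 = 32.3164167
  E ⇒ keep positive
Point 2:
  Lat: 24° + 37/60 + 7.3/3600 = 24 + 0.616667 + 0.002028 = 24.6186944
  S ⇒ negate
  Longitude: 173 + 14/60 + 21.1/3600 = 173.2391944
  E ⇒ keep positive
Point 3:
  Lat: 0′ + 51.32″ = 0.85533′; 0 + 0.85533/60 = 0.0142556
  S ⇒ negate
  Longitude: 105 + 34/60 + 9.7/3600 = 105.5693611
  W ⇒ negate
Point 4:
  φ: degrees = first 2 digits = 89, minutes = 21.1552; 89 + 21.1552/60 = 89.3525867
  S ⇒ negate
  Lon: degrees = first 3 digits = 0, minutes = 54.434; 0 + 54.434/60 = 0.9072333
  E ⇒ keep positive
Point 5:
  Lat: 89 + 18/60 + 43.72/3600 = 89.3121444
  hemisphere S, so the sign is −
  Lon: 0° + 40/60 + 35.7/3600 = 0 + 0.666667 + 0.009917 = 0.6765833
  E → positive
Point 6:
  Lat: 3 + 56/60 + 36.75/3600 = 3.9435417
  S → negative
  Longitude: 8′ + 6.6″ = 8.11000′; 141 + 8.11000/60 = 141.1351667
  E → positive

1. 64.584317, 32.316417
2. -24.618694, 173.239194
3. -0.014256, -105.569361
4. -89.352587, 0.907233
5. -89.312144, 0.676583
6. -3.943542, 141.135167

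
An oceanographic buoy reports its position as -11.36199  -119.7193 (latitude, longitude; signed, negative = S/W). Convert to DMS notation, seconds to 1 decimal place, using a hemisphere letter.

11°21′43.2″ S, 119°43′9.5″ W

Latitude is negative → S; |value| = 11.361990
Lat: 0.361990° → 21.71940′; 0.71940 × 60 = 43.164″
Longitude is negative → W; |value| = 119.719300
λ: 0.719300° → 43.15800′; 0.15800 × 60 = 9.480″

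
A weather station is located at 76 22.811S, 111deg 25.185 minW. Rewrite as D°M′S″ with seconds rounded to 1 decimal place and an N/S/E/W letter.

φ: fractional minutes 0.81100 × 60 = 48.660″
Longitude: fractional minutes 0.18500 × 60 = 11.100″

76°22′48.7″ S, 111°25′11.1″ W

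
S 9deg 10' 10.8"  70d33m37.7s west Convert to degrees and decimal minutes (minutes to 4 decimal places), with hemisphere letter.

9° 10.1800′ S, 70° 33.6283′ W

φ: seconds/60 = 0.18000; minutes = 10 + 0.18000 = 10.180000
λ: seconds/60 = 0.62833; minutes = 33 + 0.62833 = 33.628333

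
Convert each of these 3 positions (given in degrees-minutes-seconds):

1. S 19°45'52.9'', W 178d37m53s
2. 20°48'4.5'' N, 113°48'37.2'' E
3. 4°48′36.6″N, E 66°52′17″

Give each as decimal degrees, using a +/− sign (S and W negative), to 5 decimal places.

1. -19.76469, -178.63139
2. 20.80125, 113.81033
3. 4.81017, 66.87139

Point 1:
  φ: 19 + 45/60 + 52.9/3600 = 19.764694
  S → negative
  λ: 37′ + 53″ = 37.88333′; 178 + 37.88333/60 = 178.631389
  W → negative
Point 2:
  φ: 20° + 48/60 + 4.5/3600 = 20 + 0.800000 + 0.001250 = 20.801250
  N ⇒ keep positive
  Longitude: 48′ + 37.2″ = 48.62000′; 113 + 48.62000/60 = 113.810333
  E ⇒ keep positive
Point 3:
  φ: 48′ + 36.6″ = 48.61000′; 4 + 48.61000/60 = 4.810167
  N ⇒ keep positive
  Longitude: 66° + 52/60 + 17/3600 = 66 + 0.866667 + 0.004722 = 66.871389
  E ⇒ keep positive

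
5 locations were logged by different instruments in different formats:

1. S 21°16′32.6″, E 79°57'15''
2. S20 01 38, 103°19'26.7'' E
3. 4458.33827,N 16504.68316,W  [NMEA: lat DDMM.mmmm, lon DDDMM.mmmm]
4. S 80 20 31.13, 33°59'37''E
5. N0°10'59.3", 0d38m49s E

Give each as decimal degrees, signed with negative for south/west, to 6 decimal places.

1. -21.275722, 79.954167
2. -20.027222, 103.324083
3. 44.972305, -165.078053
4. -80.341981, 33.993611
5. 0.183139, 0.646944

Point 1:
  φ: 16′ + 32.6″ = 16.54333′; 21 + 16.54333/60 = 21.2757222
  hemisphere S, so the sign is −
  λ: 79° + 57/60 + 15/3600 = 79 + 0.950000 + 0.004167 = 79.9541667
  E ⇒ keep positive
Point 2:
  Lat: 20 + 1/60 + 38/3600 = 20.0272222
  hemisphere S, so the sign is −
  Longitude: 103 + 19/60 + 26.7/3600 = 103.3240833
  E ⇒ keep positive
Point 3:
  Lat: degrees = first 2 digits = 44, minutes = 58.33827; 44 + 58.33827/60 = 44.9723045
  N → positive
  Lon: split at 3 digits → 165° and 4.68316′; 165 + 4.68316/60 = 165.0780527
  W ⇒ negate
Point 4:
  Lat: 20′ + 31.13″ = 20.51883′; 80 + 20.51883/60 = 80.3419806
  S ⇒ negate
  Lon: 33 + 59/60 + 37/3600 = 33.9936111
  E → positive
Point 5:
  φ: 0° + 10/60 + 59.3/3600 = 0 + 0.166667 + 0.016472 = 0.1831389
  N ⇒ keep positive
  Lon: 0 + 38/60 + 49/3600 = 0.6469444
  E → positive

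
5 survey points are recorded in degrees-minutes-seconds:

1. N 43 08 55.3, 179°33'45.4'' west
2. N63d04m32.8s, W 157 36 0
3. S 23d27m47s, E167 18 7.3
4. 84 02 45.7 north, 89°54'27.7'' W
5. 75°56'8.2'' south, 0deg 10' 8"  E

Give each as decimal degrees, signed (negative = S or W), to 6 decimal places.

Point 1:
  Lat: 8′ + 55.3″ = 8.92167′; 43 + 8.92167/60 = 43.1486944
  N → positive
  Longitude: 179° + 33/60 + 45.4/3600 = 179 + 0.550000 + 0.012611 = 179.5626111
  hemisphere W, so the sign is −
Point 2:
  Latitude: 4′ + 32.8″ = 4.54667′; 63 + 4.54667/60 = 63.0757778
  N ⇒ keep positive
  Lon: 36′ + 0″ = 36.00000′; 157 + 36.00000/60 = 157.6000000
  W ⇒ negate
Point 3:
  Latitude: 27′ + 47″ = 27.78333′; 23 + 27.78333/60 = 23.4630556
  S → negative
  λ: 167° + 18/60 + 7.3/3600 = 167 + 0.300000 + 0.002028 = 167.3020278
  E → positive
Point 4:
  Lat: 84 + 2/60 + 45.7/3600 = 84.0460278
  N ⇒ keep positive
  Lon: 89 + 54/60 + 27.7/3600 = 89.9076944
  W ⇒ negate
Point 5:
  φ: 75° + 56/60 + 8.2/3600 = 75 + 0.933333 + 0.002278 = 75.9356111
  hemisphere S, so the sign is −
  Longitude: 10′ + 8″ = 10.13333′; 0 + 10.13333/60 = 0.1688889
  E ⇒ keep positive

1. 43.148694, -179.562611
2. 63.075778, -157.600000
3. -23.463056, 167.302028
4. 84.046028, -89.907694
5. -75.935611, 0.168889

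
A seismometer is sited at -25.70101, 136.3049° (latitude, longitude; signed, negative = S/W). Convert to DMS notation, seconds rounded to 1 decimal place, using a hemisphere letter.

25°42′3.6″ S, 136°18′17.6″ E

Latitude is negative → S; |value| = 25.701010
φ: whole degrees 25; 42.06060′ → 42′ and 3.636″
Longitude: 0.304900° → 18.29400′; 0.29400 × 60 = 17.640″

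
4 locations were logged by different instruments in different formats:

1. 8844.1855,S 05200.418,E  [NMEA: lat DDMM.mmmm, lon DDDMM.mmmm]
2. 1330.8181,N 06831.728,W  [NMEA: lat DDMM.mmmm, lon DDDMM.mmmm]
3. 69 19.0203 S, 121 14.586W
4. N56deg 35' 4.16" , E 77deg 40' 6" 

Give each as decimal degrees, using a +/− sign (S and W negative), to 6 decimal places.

1. -88.736425, 52.006967
2. 13.513635, -68.528800
3. -69.317005, -121.243100
4. 56.584489, 77.668333

Point 1:
  Latitude: degrees = first 2 digits = 88, minutes = 44.1855; 88 + 44.1855/60 = 88.7364250
  S ⇒ negate
  Longitude: split at 3 digits → 052° and 0.418′; 52 + 0.418/60 = 52.0069667
  E ⇒ keep positive
Point 2:
  Latitude: split at 2 digits → 13° and 30.8181′; 13 + 30.8181/60 = 13.5136350
  N ⇒ keep positive
  λ: degrees = first 3 digits = 68, minutes = 31.728; 68 + 31.728/60 = 68.5288000
  W ⇒ negate
Point 3:
  Latitude: 69 + 19.0203/60 = 69.3170050
  hemisphere S, so the sign is −
  λ: 121 + 14.586/60 = 121.2431000
  W ⇒ negate
Point 4:
  φ: 35′ + 4.16″ = 35.06933′; 56 + 35.06933/60 = 56.5844889
  N → positive
  λ: 77° + 40/60 + 6/3600 = 77 + 0.666667 + 0.001667 = 77.6683333
  E → positive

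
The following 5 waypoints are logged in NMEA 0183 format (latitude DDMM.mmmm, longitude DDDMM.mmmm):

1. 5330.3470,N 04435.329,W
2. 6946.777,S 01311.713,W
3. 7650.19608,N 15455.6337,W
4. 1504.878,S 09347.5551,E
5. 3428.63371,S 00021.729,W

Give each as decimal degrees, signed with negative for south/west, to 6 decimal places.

1. 53.505783, -44.588817
2. -69.779617, -13.195217
3. 76.836601, -154.927228
4. -15.081300, 93.792585
5. -34.477229, -0.362150

Point 1:
  Lat: degrees = first 2 digits = 53, minutes = 30.347; 53 + 30.347/60 = 53.5057833
  N → positive
  λ: split at 3 digits → 044° and 35.329′; 44 + 35.329/60 = 44.5888167
  W → negative
Point 2:
  Latitude: split at 2 digits → 69° and 46.777′; 69 + 46.777/60 = 69.7796167
  S ⇒ negate
  Lon: degrees = first 3 digits = 13, minutes = 11.713; 13 + 11.713/60 = 13.1952167
  hemisphere W, so the sign is −
Point 3:
  φ: split at 2 digits → 76° and 50.19608′; 76 + 50.19608/60 = 76.8366013
  N ⇒ keep positive
  Lon: split at 3 digits → 154° and 55.6337′; 154 + 55.6337/60 = 154.9272283
  W → negative
Point 4:
  Latitude: split at 2 digits → 15° and 4.878′; 15 + 4.878/60 = 15.0813000
  S → negative
  Lon: degrees = first 3 digits = 93, minutes = 47.5551; 93 + 47.5551/60 = 93.7925850
  E → positive
Point 5:
  Lat: split at 2 digits → 34° and 28.63371′; 34 + 28.63371/60 = 34.4772285
  S → negative
  Longitude: degrees = first 3 digits = 0, minutes = 21.729; 0 + 21.729/60 = 0.3621500
  W → negative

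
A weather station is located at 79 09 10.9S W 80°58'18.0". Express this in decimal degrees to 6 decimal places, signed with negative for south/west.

-79.153028, -80.971667

φ: 79° + 9/60 + 10.9/3600 = 79 + 0.150000 + 0.003028 = 79.1530278
hemisphere S, so the sign is −
Longitude: 80° + 58/60 + 18/3600 = 80 + 0.966667 + 0.005000 = 80.9716667
hemisphere W, so the sign is −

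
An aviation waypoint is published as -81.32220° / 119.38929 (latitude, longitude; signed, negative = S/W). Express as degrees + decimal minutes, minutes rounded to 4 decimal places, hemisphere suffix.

Latitude is negative → S; |value| = 81.322200
φ: 81° + 0.322200 × 60 = 81° 19.332000′
Longitude: minutes = (119.389290 − 119) × 60 = 23.357400

81° 19.3320′ S, 119° 23.3574′ E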